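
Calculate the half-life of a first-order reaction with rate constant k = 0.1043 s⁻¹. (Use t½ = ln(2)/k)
6.65 s

t½ = ln(2)/k = 0.6931/0.1043 = 6.65 s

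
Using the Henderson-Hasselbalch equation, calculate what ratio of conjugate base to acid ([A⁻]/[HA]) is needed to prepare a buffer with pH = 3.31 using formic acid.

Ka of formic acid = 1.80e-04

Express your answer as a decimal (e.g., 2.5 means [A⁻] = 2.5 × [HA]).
[A⁻]/[HA] = 0.368

pKa = −log(1.80e-04) = 3.7447. pH = pKa + log([A⁻]/[HA]). 3.31 = 3.7447 + log(ratio). log(ratio) = 3.31 − 3.7447 = -0.4347. ratio = 10^(-0.4347) = 0.368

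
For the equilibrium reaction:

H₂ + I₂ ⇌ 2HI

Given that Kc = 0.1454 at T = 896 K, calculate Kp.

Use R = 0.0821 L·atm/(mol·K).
K_p = 0.1454

Δn = (moles gaseous products) − (moles gaseous reactants) = 0
T = 896 K; RT = 0.0821 × 896 = 73.5616
Kp = Kc·(RT)^Δn = 0.1454 × (73.5616)^0 = 0.1454 × 1 = 0.1454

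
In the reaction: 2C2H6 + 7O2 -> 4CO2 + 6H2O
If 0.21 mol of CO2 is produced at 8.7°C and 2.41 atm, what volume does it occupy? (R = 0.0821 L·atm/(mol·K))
T = 8.7°C + 273.15 = 281.85 K
V = nRT/P = (0.21 × 0.0821 × 281.85) / 2.41
V = 2.02 L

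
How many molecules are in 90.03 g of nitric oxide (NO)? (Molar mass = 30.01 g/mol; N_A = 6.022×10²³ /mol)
Moles = 90.03 g ÷ 30.01 g/mol = 3 mol
Molecules = 3 mol × 6.022×10²³ /mol = 1.807e+24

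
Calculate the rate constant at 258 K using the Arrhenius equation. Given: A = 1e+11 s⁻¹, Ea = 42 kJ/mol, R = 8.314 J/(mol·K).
3.14e+02 s⁻¹

k = A·exp(-Ea/(R·T)) = 1e+11·exp(-42000/(8.314·258)) = 1e+11·exp(-19.5803) = 1e+11·3.1360e-09 = 3.14e+02 s⁻¹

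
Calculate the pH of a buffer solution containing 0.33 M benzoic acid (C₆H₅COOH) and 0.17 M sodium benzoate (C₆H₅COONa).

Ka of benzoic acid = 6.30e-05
pH = 3.91

pKa = -log(6.30e-05) = 4.20. pH = pKa + log([A⁻]/[HA]) = 4.20 + log(0.17/0.33)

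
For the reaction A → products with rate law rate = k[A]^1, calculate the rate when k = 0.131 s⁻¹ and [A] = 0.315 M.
0.04127 M/s

rate = k·[A]^1 = 0.131·(0.315)^1 = 0.131·0.315 = 0.04127 M/s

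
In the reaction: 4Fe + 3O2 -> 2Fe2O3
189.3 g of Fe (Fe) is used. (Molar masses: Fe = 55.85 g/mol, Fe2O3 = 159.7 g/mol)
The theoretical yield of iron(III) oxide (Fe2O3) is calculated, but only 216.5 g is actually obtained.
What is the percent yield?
Moles of Fe = 189.3 g ÷ 55.85 g/mol = 3.38944 mol
Mole ratio: 2 mol Fe2O3 / 4 mol Fe
Moles of Fe2O3 = 3.38944 × (2/4) = 1.69472 mol
Theoretical yield = 1.69472 mol × 159.7 g/mol = 270.65 g
Actual yield = 216.5 g
Percent yield = (216.5 / 270.65) × 100% = 80.0%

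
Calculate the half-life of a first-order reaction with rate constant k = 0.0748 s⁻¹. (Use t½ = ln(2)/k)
9.27 s

t½ = ln(2)/k = 0.6931/0.0748 = 9.27 s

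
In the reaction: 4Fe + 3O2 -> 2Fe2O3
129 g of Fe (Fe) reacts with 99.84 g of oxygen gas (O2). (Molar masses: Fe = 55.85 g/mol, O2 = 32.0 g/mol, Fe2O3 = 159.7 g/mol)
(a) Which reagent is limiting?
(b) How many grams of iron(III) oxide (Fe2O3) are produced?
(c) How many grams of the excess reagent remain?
(a) Fe, (b) 184.4 g, (c) 44.41 g

Moles of Fe = 129 g ÷ 55.85 g/mol = 2.30976 mol
Moles of O2 = 99.84 g ÷ 32.0 g/mol = 3.12 mol
Moles ÷ coefficient: Fe: 2.30976/4 = 0.5774, O2: 3.12/3 = 1.04
(a) Fe has the smaller value, so Fe is the limiting reagent.
(b) Moles of Fe2O3 = 2.30976 mol Fe × (2/4) = 1.15488 mol; mass = 1.15488 mol × 159.7 g/mol = 184.4 g
(c) O2 consumed = 2.30976 × (3/4) = 1.73232 mol; remaining = 3.12 − 1.73232 = 1.38768 mol; mass = 1.38768 mol × 32.0 g/mol = 44.41 g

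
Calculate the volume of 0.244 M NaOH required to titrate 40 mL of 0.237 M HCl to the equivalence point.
V_{base} = 38.9 mL

At equivalence: moles acid = moles base.
moles HCl = 0.237 M × 0.04 L = 0.00948 mol
V_NaOH = 0.00948 mol ÷ 0.244 M = 0.03885 L = 38.9 mL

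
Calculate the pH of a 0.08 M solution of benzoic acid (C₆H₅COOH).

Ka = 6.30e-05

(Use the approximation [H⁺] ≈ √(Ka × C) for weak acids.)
pH = 2.65

[H⁺] = √(Ka × C) = √(6.30e-05 × 0.08) = 2.2450e-03. pH = -log(2.2450e-03)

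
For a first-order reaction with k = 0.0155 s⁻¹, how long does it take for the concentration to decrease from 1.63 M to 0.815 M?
44.72 s

From ln[A] = ln[A]₀ - k·t: t = ln([A]₀/[A])/k = ln(1.63/0.815)/0.0155 = ln(2.0000)/0.0155 = 0.6931/0.0155 = 44.72 s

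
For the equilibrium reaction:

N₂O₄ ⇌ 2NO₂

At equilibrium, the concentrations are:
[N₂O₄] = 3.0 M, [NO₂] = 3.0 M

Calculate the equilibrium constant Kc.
K_c = 3.0000

Kc = ([NO₂]^2) / ([N₂O₄])
   = ((3.0)^2) / ((3.0))
   = 9 / 3 = 3.0000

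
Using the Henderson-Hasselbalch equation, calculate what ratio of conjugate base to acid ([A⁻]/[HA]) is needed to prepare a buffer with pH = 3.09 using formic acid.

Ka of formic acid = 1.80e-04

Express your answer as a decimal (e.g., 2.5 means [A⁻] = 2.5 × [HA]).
[A⁻]/[HA] = 0.221

pKa = −log(1.80e-04) = 3.7447. pH = pKa + log([A⁻]/[HA]). 3.09 = 3.7447 + log(ratio). log(ratio) = 3.09 − 3.7447 = -0.6547. ratio = 10^(-0.6547) = 0.221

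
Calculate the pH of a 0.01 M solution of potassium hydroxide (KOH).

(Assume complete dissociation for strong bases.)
pH = 12.00

[OH⁻] = 0.01 M for strong base. pOH = -log[OH⁻] = 2.00, pH = 14 - pOH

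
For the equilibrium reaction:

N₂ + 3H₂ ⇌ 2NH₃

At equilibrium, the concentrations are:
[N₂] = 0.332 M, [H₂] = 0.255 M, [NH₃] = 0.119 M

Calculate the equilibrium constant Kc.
K_c = 2.5724

Kc = ([NH₃]^2) / ([N₂] × [H₂]^3)
   = ((0.119)^2) / ((0.332)·(0.255)^3)
   = 0.014161 / 0.005505 = 2.5724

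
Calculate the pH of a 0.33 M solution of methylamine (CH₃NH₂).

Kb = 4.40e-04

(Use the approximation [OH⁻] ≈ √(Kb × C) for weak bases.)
pH = 12.08

[OH⁻] = √(Kb × C) = √(4.40e-04 × 0.33) = 1.2050e-02. pOH = 1.92, pH = 14 - pOH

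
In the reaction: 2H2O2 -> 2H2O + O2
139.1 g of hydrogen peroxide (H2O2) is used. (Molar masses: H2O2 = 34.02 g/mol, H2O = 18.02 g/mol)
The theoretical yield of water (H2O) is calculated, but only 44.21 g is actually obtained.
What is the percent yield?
Moles of H2O2 = 139.1 g ÷ 34.02 g/mol = 4.08877 mol
Mole ratio: 2 mol H2O / 2 mol H2O2
Moles of H2O = 4.08877 × (2/2) = 4.08877 mol
Theoretical yield = 4.08877 mol × 18.02 g/mol = 73.68 g
Actual yield = 44.21 g
Percent yield = (44.21 / 73.68) × 100% = 60.0%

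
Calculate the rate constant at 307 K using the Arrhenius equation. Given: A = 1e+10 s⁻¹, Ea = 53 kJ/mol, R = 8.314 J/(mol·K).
9.59e+00 s⁻¹

k = A·exp(-Ea/(R·T)) = 1e+10·exp(-53000/(8.314·307)) = 1e+10·exp(-20.7648) = 1e+10·9.5933e-10 = 9.59e+00 s⁻¹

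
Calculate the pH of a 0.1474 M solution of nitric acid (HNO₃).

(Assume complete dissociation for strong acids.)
pH = 0.83

[H⁺] = 0.1474 M for strong acid. pH = -log[H⁺] = -log(0.1474)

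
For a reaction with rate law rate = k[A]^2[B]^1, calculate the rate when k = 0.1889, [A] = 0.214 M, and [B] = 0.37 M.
0.003201 M/s

rate = k·[A]^2·[B]^1 = 0.1889·(0.214)^2·(0.37)^1 = 0.1889·0.045796·0.37 = 0.003201 M/s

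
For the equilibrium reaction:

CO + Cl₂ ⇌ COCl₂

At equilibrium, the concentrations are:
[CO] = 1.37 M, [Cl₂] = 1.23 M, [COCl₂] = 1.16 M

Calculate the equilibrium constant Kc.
K_c = 0.6884

Kc = ([COCl₂]) / ([CO] × [Cl₂])
   = ((1.16)) / ((1.37)·(1.23))
   = 1.16 / 1.6851 = 0.6884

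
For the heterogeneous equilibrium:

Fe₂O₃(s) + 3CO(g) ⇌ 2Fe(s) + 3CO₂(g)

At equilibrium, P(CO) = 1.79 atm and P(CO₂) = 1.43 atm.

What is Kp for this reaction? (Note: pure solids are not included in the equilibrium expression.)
K_p = 0.510

Solids (Fe₂O₃, Fe) are excluded.
Kp = P(CO₂)³/P(CO)³ = (1.43)³/(1.79)³ = 2.924/5.735 = 0.510.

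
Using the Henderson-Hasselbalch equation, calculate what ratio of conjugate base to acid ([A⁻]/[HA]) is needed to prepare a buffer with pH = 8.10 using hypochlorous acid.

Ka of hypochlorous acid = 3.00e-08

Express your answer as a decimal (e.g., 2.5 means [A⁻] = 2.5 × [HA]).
[A⁻]/[HA] = 3.777

pKa = −log(3.00e-08) = 7.5229. pH = pKa + log([A⁻]/[HA]). 8.10 = 7.5229 + log(ratio). log(ratio) = 8.10 − 7.5229 = 0.5771. ratio = 10^(0.5771) = 3.777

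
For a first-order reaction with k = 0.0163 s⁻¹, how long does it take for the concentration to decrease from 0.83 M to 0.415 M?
42.52 s

From ln[A] = ln[A]₀ - k·t: t = ln([A]₀/[A])/k = ln(0.83/0.415)/0.0163 = ln(2.0000)/0.0163 = 0.6931/0.0163 = 42.52 s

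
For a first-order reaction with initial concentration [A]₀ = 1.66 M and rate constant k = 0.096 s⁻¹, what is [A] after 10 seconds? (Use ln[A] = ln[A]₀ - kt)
0.6356 M

ln[A] = ln[A]₀ - k·t = ln(1.66) - (0.096)·(10) = 0.5068 - 0.9600 = -0.4532
[A] = e^(-0.4532) = 0.6356 M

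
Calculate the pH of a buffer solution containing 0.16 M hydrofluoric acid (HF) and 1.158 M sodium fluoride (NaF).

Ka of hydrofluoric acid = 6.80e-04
pH = 4.03

pKa = -log(6.80e-04) = 3.17. pH = pKa + log([A⁻]/[HA]) = 3.17 + log(1.158/0.16)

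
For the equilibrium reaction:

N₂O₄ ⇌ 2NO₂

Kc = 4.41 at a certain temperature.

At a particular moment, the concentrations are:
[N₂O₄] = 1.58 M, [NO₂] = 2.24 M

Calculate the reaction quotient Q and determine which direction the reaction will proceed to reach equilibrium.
Q = 3.176, Q < K, reaction proceeds forward (toward products)

Q = ([NO₂]^2) / ([N₂O₄])
  = ((2.24)^2) / ((1.58)) = 5.0176/1.58 = 3.176
Since Q = 3.176 < Kc = 4.41, the reaction proceeds forward (toward products) to reach equilibrium.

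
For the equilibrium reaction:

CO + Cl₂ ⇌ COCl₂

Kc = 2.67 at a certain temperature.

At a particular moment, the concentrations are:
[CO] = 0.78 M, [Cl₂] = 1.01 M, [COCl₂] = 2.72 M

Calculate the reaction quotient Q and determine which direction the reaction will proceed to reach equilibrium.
Q = 3.453, Q > K, reaction proceeds reverse (toward reactants)

Q = ([COCl₂]) / ([CO] × [Cl₂])
  = ((2.72)) / ((0.78)·(1.01)) = 2.72/0.7878 = 3.453
Since Q = 3.453 > Kc = 2.67, the reaction proceeds reverse (toward reactants) to reach equilibrium.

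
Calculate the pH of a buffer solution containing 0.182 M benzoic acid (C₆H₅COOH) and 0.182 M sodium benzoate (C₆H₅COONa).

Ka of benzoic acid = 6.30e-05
pH = 4.20

pKa = -log(6.30e-05) = 4.20. pH = pKa + log([A⁻]/[HA]) = 4.20 + log(0.182/0.182)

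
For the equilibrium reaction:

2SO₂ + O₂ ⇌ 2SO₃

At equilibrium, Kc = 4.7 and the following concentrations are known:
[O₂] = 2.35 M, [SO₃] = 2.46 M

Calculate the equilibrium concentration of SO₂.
[SO₂] = 0.7402 M

Kc = ([SO₃]^2) / ([SO₂]^2 × [O₂]) = 4.7
[SO₂]^2 = (product terms)/(Kc · other reactant terms) = 6.0516 / (4.7 · 2.35) = 0.5479
[SO₂] = (0.5479)^(1/2) = 0.7402 M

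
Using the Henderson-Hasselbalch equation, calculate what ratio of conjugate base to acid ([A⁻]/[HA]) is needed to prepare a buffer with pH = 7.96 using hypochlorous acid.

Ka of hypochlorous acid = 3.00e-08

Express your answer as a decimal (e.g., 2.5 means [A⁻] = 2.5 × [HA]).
[A⁻]/[HA] = 2.736

pKa = −log(3.00e-08) = 7.5229. pH = pKa + log([A⁻]/[HA]). 7.96 = 7.5229 + log(ratio). log(ratio) = 7.96 − 7.5229 = 0.4371. ratio = 10^(0.4371) = 2.736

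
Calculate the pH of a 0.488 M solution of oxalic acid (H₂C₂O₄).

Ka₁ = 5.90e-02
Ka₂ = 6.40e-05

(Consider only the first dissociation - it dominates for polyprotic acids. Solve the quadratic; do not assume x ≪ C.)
pH = 0.85

x² + Ka₁·x − Ka₁·C = 0 with Ka₁ = 5.90e-02, C = 0.488.
x = (−Ka₁ + √(Ka₁² + 4·Ka₁·C))/2 = 1.4273e-01 M, so pH = 0.85.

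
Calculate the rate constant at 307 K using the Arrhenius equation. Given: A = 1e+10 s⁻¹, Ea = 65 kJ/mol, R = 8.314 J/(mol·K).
8.71e-02 s⁻¹

k = A·exp(-Ea/(R·T)) = 1e+10·exp(-65000/(8.314·307)) = 1e+10·exp(-25.4662) = 1e+10·8.7126e-12 = 8.71e-02 s⁻¹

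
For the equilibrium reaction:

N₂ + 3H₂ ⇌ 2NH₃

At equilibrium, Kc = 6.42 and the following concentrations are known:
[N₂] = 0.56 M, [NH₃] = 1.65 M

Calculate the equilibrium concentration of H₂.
[H₂] = 0.9115 M

Kc = ([NH₃]^2) / ([N₂] × [H₂]^3) = 6.42
[H₂]^3 = (product terms)/(Kc · other reactant terms) = 2.7225 / (6.42 · 0.56) = 0.75726
[H₂] = (0.75726)^(1/3) = 0.9115 M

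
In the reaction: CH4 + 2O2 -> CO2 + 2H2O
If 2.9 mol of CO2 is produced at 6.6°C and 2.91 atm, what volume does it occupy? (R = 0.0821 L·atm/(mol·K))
T = 6.6°C + 273.15 = 279.75 K
V = nRT/P = (2.9 × 0.0821 × 279.75) / 2.91
V = 22.89 L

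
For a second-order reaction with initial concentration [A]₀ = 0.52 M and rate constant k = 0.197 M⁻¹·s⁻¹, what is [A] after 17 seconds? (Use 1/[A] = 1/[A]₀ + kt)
0.1897 M

1/[A] = 1/[A]₀ + k·t = 1/0.52 + (0.197)·(17) = 1.9231 + 3.3490 = 5.2721
[A] = 1/5.2721 = 0.1897 M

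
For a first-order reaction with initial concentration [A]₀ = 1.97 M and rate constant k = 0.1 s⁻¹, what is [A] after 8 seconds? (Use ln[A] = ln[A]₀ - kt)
0.8852 M

ln[A] = ln[A]₀ - k·t = ln(1.97) - (0.1)·(8) = 0.6780 - 0.8000 = -0.1220
[A] = e^(-0.1220) = 0.8852 M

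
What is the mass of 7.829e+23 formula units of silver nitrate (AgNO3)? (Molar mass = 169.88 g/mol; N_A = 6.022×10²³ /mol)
Moles = 7.829e+23 ÷ 6.022×10²³ = 1.30007 mol
Mass = 1.30007 mol × 169.88 g/mol = 220.9 g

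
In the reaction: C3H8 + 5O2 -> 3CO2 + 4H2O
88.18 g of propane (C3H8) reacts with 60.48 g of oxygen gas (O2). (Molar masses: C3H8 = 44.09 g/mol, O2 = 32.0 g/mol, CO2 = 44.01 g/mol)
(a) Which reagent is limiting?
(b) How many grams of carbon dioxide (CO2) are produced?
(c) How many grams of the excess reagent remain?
(a) O2, (b) 49.91 g, (c) 71.51 g

Moles of C3H8 = 88.18 g ÷ 44.09 g/mol = 2 mol
Moles of O2 = 60.48 g ÷ 32.0 g/mol = 1.89 mol
Moles ÷ coefficient: C3H8: 2/1 = 2, O2: 1.89/5 = 0.378
(a) O2 has the smaller value, so O2 is the limiting reagent.
(b) Moles of CO2 = 1.89 mol O2 × (3/5) = 1.134 mol; mass = 1.134 mol × 44.01 g/mol = 49.91 g
(c) C3H8 consumed = 1.89 × (1/5) = 0.378 mol; remaining = 2 − 0.378 = 1.622 mol; mass = 1.622 mol × 44.09 g/mol = 71.51 g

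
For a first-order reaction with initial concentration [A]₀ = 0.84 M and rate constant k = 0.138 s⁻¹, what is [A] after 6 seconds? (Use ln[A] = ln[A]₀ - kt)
0.3670 M

ln[A] = ln[A]₀ - k·t = ln(0.84) - (0.138)·(6) = -0.1744 - 0.8280 = -1.0024
[A] = e^(-1.0024) = 0.3670 M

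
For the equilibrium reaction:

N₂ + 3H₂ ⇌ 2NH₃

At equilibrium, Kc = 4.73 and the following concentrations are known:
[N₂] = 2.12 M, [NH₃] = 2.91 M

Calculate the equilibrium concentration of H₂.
[H₂] = 0.9452 M

Kc = ([NH₃]^2) / ([N₂] × [H₂]^3) = 4.73
[H₂]^3 = (product terms)/(Kc · other reactant terms) = 8.4681 / (4.73 · 2.12) = 0.84448
[H₂] = (0.84448)^(1/3) = 0.9452 M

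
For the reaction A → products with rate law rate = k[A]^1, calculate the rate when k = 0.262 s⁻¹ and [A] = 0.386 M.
0.1011 M/s

rate = k·[A]^1 = 0.262·(0.386)^1 = 0.262·0.386 = 0.1011 M/s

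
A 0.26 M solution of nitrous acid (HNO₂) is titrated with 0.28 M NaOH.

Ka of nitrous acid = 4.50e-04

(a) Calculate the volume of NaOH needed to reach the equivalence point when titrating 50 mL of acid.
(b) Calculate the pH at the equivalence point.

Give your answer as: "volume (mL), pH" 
V = 46.4 mL, pH = 8.24

(a) At equivalence: moles acid = moles base.
moles acid = 0.26 × 0.05 = 0.013 mol; V_NaOH = 0.013/0.28 = 0.04643 L = 46.4 mL.
(b) At equivalence, all acid → conjugate base A⁻ at [A⁻] = 0.013/0.09643 = 0.1348 M.
Kb = Kw/Ka = 1.0e-14/4.50e-04 = 2.222e-11; [OH⁻] = √(Kb·[A⁻]) = 1.731e-06; pOH = 5.76; pH = 14 − pOH = 8.24.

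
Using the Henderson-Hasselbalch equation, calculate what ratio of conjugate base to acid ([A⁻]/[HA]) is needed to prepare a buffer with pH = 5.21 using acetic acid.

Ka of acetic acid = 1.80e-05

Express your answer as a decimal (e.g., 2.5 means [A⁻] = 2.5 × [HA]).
[A⁻]/[HA] = 2.919

pKa = −log(1.80e-05) = 4.7447. pH = pKa + log([A⁻]/[HA]). 5.21 = 4.7447 + log(ratio). log(ratio) = 5.21 − 4.7447 = 0.4653. ratio = 10^(0.4653) = 2.919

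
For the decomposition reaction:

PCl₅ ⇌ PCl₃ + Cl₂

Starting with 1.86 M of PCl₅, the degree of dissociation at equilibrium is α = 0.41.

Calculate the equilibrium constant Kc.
K_c = 0.5299

x = α·[A]₀ = 0.41 × 1.86 = 0.7626 M dissociated.
At eq: [PCl₅] = 1.86 − 0.7626 = 1.097 M; [PCl₃] = [Cl₂] = x = 0.7626 M.
Kc = [PCl₃][Cl₂]/[PCl₅] = (0.7626)²/1.097 = 0.5299.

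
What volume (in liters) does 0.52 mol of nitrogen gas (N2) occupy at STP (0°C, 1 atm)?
At STP, 1 mol of gas occupies 22.4 L
Volume = 0.52 mol × 22.4 L/mol = 11.65 L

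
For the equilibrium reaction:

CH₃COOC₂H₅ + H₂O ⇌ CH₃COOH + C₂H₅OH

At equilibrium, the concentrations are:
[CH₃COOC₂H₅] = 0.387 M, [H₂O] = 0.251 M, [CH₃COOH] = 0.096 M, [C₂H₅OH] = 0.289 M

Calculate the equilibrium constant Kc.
K_c = 0.2856

Kc = ([CH₃COOH] × [C₂H₅OH]) / ([CH₃COOC₂H₅] × [H₂O])
   = ((0.096)·(0.289)) / ((0.387)·(0.251))
   = 0.027744 / 0.097137 = 0.2856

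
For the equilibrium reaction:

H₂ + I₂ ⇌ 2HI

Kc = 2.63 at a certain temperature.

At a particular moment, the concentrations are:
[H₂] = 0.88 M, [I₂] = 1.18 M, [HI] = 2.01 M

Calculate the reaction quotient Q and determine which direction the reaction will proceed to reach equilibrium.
Q = 3.891, Q > K, reaction proceeds reverse (toward reactants)

Q = ([HI]^2) / ([H₂] × [I₂])
  = ((2.01)^2) / ((0.88)·(1.18)) = 4.0401/1.0384 = 3.891
Since Q = 3.891 > Kc = 2.63, the reaction proceeds reverse (toward reactants) to reach equilibrium.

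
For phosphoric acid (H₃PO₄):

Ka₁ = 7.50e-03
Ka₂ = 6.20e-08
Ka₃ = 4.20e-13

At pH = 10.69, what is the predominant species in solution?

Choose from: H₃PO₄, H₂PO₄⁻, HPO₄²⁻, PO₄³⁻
HPO₄²⁻

pKa1 = 2.12, pKa2 = 7.21, pKa3 = 12.38. Each pKa is the crossover between adjacent species; pH = 10.69 lies in the region where HPO₄²⁻ predominates.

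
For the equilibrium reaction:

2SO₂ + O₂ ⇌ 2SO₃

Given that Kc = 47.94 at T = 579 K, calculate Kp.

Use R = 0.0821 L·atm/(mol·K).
K_p = 1.0085

Δn = (moles gaseous products) − (moles gaseous reactants) = -1
T = 579 K; RT = 0.0821 × 579 = 47.5359
Kp = Kc·(RT)^Δn = 47.94 × (47.5359)^-1 = 47.94 × 0.0210367 = 1.0085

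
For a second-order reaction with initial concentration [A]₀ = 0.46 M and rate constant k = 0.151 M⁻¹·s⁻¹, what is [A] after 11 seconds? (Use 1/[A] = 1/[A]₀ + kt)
0.2608 M

1/[A] = 1/[A]₀ + k·t = 1/0.46 + (0.151)·(11) = 2.1739 + 1.6610 = 3.8349
[A] = 1/3.8349 = 0.2608 M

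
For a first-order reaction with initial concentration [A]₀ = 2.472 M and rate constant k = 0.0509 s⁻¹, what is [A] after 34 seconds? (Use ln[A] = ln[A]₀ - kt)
0.4380 M

ln[A] = ln[A]₀ - k·t = ln(2.472) - (0.0509)·(34) = 0.9050 - 1.7306 = -0.8256
[A] = e^(-0.8256) = 0.4380 M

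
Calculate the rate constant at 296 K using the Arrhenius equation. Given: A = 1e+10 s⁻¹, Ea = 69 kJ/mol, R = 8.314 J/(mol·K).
6.66e-03 s⁻¹

k = A·exp(-Ea/(R·T)) = 1e+10·exp(-69000/(8.314·296)) = 1e+10·exp(-28.0380) = 1e+10·6.6564e-13 = 6.66e-03 s⁻¹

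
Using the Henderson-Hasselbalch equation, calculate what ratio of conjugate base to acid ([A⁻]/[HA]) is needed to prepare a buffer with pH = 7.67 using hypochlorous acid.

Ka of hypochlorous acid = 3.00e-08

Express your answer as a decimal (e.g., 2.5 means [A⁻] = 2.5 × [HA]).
[A⁻]/[HA] = 1.403

pKa = −log(3.00e-08) = 7.5229. pH = pKa + log([A⁻]/[HA]). 7.67 = 7.5229 + log(ratio). log(ratio) = 7.67 − 7.5229 = 0.1471. ratio = 10^(0.1471) = 1.403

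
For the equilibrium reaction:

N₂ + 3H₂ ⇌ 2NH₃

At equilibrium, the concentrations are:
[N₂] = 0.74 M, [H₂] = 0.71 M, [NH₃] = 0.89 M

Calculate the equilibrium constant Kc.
K_c = 2.9907

Kc = ([NH₃]^2) / ([N₂] × [H₂]^3)
   = ((0.89)^2) / ((0.74)·(0.71)^3)
   = 0.7921 / 0.26485 = 2.9907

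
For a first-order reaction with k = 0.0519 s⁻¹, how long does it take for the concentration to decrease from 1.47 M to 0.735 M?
13.36 s

From ln[A] = ln[A]₀ - k·t: t = ln([A]₀/[A])/k = ln(1.47/0.735)/0.0519 = ln(2.0000)/0.0519 = 0.6931/0.0519 = 13.36 s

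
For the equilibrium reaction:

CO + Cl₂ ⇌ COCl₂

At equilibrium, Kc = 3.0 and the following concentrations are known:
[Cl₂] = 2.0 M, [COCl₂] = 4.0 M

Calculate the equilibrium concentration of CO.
[CO] = 0.6667 M

Kc = ([COCl₂]) / ([CO] × [Cl₂]) = 3.0
[CO]^1 = (product terms)/(Kc · other reactant terms) = 4 / (3.0 · 2) = 0.66667
[CO] = 0.6667 M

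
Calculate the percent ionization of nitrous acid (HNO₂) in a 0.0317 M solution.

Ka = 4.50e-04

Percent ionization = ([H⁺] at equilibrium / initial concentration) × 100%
Percent ionization = 11.2%

Let x = [H⁺]. Ka = x²/(C - x) ⇒ x² + (4.50e-04)x - (4.50e-04)(0.0317) = 0. x = 3.5586e-03. Percent = (3.5586e-03/0.0317) × 100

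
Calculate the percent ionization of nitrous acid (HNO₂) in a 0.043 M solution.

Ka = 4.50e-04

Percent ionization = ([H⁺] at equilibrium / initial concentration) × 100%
Percent ionization = 9.72%

Let x = [H⁺]. Ka = x²/(C - x) ⇒ x² + (4.50e-04)x - (4.50e-04)(0.043) = 0. x = 4.1796e-03. Percent = (4.1796e-03/0.043) × 100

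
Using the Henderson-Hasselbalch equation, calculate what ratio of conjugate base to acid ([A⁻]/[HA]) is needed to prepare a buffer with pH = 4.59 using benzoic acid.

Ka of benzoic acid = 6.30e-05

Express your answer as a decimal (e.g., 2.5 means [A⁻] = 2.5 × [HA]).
[A⁻]/[HA] = 2.451

pKa = −log(6.30e-05) = 4.2007. pH = pKa + log([A⁻]/[HA]). 4.59 = 4.2007 + log(ratio). log(ratio) = 4.59 − 4.2007 = 0.3893. ratio = 10^(0.3893) = 2.451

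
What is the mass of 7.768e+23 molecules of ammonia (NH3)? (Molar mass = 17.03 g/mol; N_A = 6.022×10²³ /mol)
Moles = 7.768e+23 ÷ 6.022×10²³ = 1.28994 mol
Mass = 1.28994 mol × 17.03 g/mol = 21.97 g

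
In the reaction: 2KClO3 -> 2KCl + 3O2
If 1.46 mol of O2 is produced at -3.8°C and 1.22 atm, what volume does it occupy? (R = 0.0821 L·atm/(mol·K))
T = -3.8°C + 273.15 = 269.35 K
V = nRT/P = (1.46 × 0.0821 × 269.35) / 1.22
V = 26.46 L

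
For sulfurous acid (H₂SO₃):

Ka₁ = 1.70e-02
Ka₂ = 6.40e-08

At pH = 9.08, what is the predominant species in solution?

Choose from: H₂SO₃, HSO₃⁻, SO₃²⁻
SO₃²⁻

pKa1 = 1.77, pKa2 = 7.19. Each pKa is the crossover between adjacent species; pH = 9.08 lies in the region where SO₃²⁻ predominates.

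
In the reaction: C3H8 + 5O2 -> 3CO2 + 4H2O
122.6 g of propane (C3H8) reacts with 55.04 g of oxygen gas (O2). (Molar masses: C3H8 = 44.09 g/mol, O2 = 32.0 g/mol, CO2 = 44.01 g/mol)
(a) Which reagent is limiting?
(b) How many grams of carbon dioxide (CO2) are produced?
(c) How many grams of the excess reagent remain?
(a) O2, (b) 45.42 g, (c) 107.4 g

Moles of C3H8 = 122.6 g ÷ 44.09 g/mol = 2.78068 mol
Moles of O2 = 55.04 g ÷ 32.0 g/mol = 1.72 mol
Moles ÷ coefficient: C3H8: 2.78068/1 = 2.781, O2: 1.72/5 = 0.344
(a) O2 has the smaller value, so O2 is the limiting reagent.
(b) Moles of CO2 = 1.72 mol O2 × (3/5) = 1.032 mol; mass = 1.032 mol × 44.01 g/mol = 45.42 g
(c) C3H8 consumed = 1.72 × (1/5) = 0.344 mol; remaining = 2.78068 − 0.344 = 2.43668 mol; mass = 2.43668 mol × 44.09 g/mol = 107.4 g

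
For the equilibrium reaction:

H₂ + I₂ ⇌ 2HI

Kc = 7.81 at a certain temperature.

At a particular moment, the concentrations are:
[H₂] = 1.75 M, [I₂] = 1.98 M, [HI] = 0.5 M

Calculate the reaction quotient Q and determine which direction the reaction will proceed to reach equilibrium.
Q = 0.072, Q < K, reaction proceeds forward (toward products)

Q = ([HI]^2) / ([H₂] × [I₂])
  = ((0.5)^2) / ((1.75)·(1.98)) = 0.25/3.465 = 0.07215
Since Q = 0.07215 < Kc = 7.81, the reaction proceeds forward (toward products) to reach equilibrium.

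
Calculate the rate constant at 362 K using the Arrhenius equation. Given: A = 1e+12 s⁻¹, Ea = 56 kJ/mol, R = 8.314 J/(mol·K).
8.30e+03 s⁻¹

k = A·exp(-Ea/(R·T)) = 1e+12·exp(-56000/(8.314·362)) = 1e+12·exp(-18.6067) = 1e+12·8.3025e-09 = 8.30e+03 s⁻¹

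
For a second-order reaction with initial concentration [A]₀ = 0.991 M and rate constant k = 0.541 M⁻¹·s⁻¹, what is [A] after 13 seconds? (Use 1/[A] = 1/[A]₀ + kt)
0.1243 M

1/[A] = 1/[A]₀ + k·t = 1/0.991 + (0.541)·(13) = 1.0091 + 7.0330 = 8.0421
[A] = 1/8.0421 = 0.1243 M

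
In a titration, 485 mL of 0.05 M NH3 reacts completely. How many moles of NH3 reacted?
Moles = Molarity × Volume (L)
Moles = 0.05 M × 0.485 L = 0.02425 mol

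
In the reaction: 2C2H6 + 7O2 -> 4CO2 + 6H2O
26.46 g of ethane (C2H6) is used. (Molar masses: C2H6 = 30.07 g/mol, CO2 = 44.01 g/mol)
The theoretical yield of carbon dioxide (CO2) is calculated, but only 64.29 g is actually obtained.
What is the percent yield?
Moles of C2H6 = 26.46 g ÷ 30.07 g/mol = 0.879947 mol
Mole ratio: 4 mol CO2 / 2 mol C2H6
Moles of CO2 = 0.879947 × (4/2) = 1.75989 mol
Theoretical yield = 1.75989 mol × 44.01 g/mol = 77.453 g
Actual yield = 64.29 g
Percent yield = (64.29 / 77.453) × 100% = 83.0%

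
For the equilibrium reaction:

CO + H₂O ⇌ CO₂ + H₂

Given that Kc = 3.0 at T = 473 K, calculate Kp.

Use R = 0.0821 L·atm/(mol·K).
K_p = 3.0000

Δn = (moles gaseous products) − (moles gaseous reactants) = 0
T = 473 K; RT = 0.0821 × 473 = 38.8333
Kp = Kc·(RT)^Δn = 3.0 × (38.8333)^0 = 3.0 × 1 = 3.0000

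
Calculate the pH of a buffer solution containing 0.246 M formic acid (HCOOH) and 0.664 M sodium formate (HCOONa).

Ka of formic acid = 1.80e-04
pH = 4.18

pKa = -log(1.80e-04) = 3.74. pH = pKa + log([A⁻]/[HA]) = 3.74 + log(0.664/0.246)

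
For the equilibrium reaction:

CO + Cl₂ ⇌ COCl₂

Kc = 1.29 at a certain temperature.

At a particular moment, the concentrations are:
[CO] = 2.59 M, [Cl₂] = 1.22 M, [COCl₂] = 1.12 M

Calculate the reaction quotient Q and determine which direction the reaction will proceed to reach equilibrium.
Q = 0.354, Q < K, reaction proceeds forward (toward products)

Q = ([COCl₂]) / ([CO] × [Cl₂])
  = ((1.12)) / ((2.59)·(1.22)) = 1.12/3.1598 = 0.3545
Since Q = 0.3545 < Kc = 1.29, the reaction proceeds forward (toward products) to reach equilibrium.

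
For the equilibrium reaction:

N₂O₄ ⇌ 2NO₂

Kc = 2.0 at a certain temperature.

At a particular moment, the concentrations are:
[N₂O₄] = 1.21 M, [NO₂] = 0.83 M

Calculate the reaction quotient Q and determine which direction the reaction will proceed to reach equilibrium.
Q = 0.569, Q < K, reaction proceeds forward (toward products)

Q = ([NO₂]^2) / ([N₂O₄])
  = ((0.83)^2) / ((1.21)) = 0.6889/1.21 = 0.5693
Since Q = 0.5693 < Kc = 2.0, the reaction proceeds forward (toward products) to reach equilibrium.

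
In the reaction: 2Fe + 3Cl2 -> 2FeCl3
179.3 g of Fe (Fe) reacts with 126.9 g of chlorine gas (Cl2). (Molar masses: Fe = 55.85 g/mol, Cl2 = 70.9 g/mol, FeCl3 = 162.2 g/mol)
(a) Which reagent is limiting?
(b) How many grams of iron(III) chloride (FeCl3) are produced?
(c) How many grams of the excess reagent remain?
(a) Cl2, (b) 193.5 g, (c) 112.7 g

Moles of Fe = 179.3 g ÷ 55.85 g/mol = 3.21038 mol
Moles of Cl2 = 126.9 g ÷ 70.9 g/mol = 1.78984 mol
Moles ÷ coefficient: Fe: 3.21038/2 = 1.605, Cl2: 1.78984/3 = 0.5966
(a) Cl2 has the smaller value, so Cl2 is the limiting reagent.
(b) Moles of FeCl3 = 1.78984 mol Cl2 × (2/3) = 1.19323 mol; mass = 1.19323 mol × 162.2 g/mol = 193.5 g
(c) Fe consumed = 1.78984 × (2/3) = 1.19323 mol; remaining = 3.21038 − 1.19323 = 2.01716 mol; mass = 2.01716 mol × 55.85 g/mol = 112.7 g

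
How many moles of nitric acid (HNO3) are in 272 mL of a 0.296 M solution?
Moles = Molarity × Volume (L)
Moles = 0.296 M × 0.272 L = 0.08051 mol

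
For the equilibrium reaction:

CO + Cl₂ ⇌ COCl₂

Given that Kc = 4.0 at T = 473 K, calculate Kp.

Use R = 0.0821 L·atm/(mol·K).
K_p = 0.1030

Δn = (moles gaseous products) − (moles gaseous reactants) = -1
T = 473 K; RT = 0.0821 × 473 = 38.8333
Kp = Kc·(RT)^Δn = 4.0 × (38.8333)^-1 = 4.0 × 0.0257511 = 0.1030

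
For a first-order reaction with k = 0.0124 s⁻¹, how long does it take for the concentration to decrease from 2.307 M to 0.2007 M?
196.93 s

From ln[A] = ln[A]₀ - k·t: t = ln([A]₀/[A])/k = ln(2.307/0.2007)/0.0124 = ln(11.4948)/0.0124 = 2.4419/0.0124 = 196.93 s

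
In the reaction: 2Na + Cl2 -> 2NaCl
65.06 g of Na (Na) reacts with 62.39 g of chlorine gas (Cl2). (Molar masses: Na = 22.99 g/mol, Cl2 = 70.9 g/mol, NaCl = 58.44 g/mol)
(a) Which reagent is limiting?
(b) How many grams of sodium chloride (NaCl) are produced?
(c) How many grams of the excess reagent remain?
(a) Cl2, (b) 102.9 g, (c) 24.6 g

Moles of Na = 65.06 g ÷ 22.99 g/mol = 2.82993 mol
Moles of Cl2 = 62.39 g ÷ 70.9 g/mol = 0.879972 mol
Moles ÷ coefficient: Na: 2.82993/2 = 1.415, Cl2: 0.879972/1 = 0.88
(a) Cl2 has the smaller value, so Cl2 is the limiting reagent.
(b) Moles of NaCl = 0.879972 mol Cl2 × (2/1) = 1.75994 mol; mass = 1.75994 mol × 58.44 g/mol = 102.9 g
(c) Na consumed = 0.879972 × (2/1) = 1.75994 mol; remaining = 2.82993 − 1.75994 = 1.06998 mol; mass = 1.06998 mol × 22.99 g/mol = 24.6 g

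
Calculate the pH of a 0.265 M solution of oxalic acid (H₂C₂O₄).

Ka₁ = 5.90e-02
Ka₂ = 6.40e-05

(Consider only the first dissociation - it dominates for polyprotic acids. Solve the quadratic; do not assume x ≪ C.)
pH = 1.00

x² + Ka₁·x − Ka₁·C = 0 with Ka₁ = 5.90e-02, C = 0.265.
x = (−Ka₁ + √(Ka₁² + 4·Ka₁·C))/2 = 9.8973e-02 M, so pH = 1.00.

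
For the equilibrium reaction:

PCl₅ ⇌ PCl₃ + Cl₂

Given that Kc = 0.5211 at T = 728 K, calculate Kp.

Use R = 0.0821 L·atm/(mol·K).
K_p = 31.1455

Δn = (moles gaseous products) − (moles gaseous reactants) = 1
T = 728 K; RT = 0.0821 × 728 = 59.7688
Kp = Kc·(RT)^Δn = 0.5211 × (59.7688)^1 = 0.5211 × 59.7688 = 31.1455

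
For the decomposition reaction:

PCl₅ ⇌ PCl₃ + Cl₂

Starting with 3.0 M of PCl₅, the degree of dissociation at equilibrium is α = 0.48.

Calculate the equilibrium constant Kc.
K_c = 1.3292

x = α·[A]₀ = 0.48 × 3.0 = 1.44 M dissociated.
At eq: [PCl₅] = 3.0 − 1.44 = 1.56 M; [PCl₃] = [Cl₂] = x = 1.44 M.
Kc = [PCl₃][Cl₂]/[PCl₅] = (1.44)²/1.56 = 1.329.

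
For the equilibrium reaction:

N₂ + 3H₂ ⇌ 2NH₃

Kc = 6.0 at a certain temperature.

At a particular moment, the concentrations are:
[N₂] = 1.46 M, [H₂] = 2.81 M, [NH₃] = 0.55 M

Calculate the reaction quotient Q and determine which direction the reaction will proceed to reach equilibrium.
Q = 0.009, Q < K, reaction proceeds forward (toward products)

Q = ([NH₃]^2) / ([N₂] × [H₂]^3)
  = ((0.55)^2) / ((1.46)·(2.81)^3) = 0.3025/32.395 = 0.009338
Since Q = 0.009338 < Kc = 6.0, the reaction proceeds forward (toward products) to reach equilibrium.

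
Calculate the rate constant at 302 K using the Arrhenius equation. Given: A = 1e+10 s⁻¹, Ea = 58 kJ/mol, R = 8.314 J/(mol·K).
9.29e-01 s⁻¹

k = A·exp(-Ea/(R·T)) = 1e+10·exp(-58000/(8.314·302)) = 1e+10·exp(-23.0999) = 1e+10·9.2858e-11 = 9.29e-01 s⁻¹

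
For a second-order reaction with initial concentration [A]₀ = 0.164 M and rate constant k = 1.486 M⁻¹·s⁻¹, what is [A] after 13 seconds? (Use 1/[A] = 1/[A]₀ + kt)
0.0393 M

1/[A] = 1/[A]₀ + k·t = 1/0.164 + (1.486)·(13) = 6.0976 + 19.3180 = 25.4156
[A] = 1/25.4156 = 0.0393 M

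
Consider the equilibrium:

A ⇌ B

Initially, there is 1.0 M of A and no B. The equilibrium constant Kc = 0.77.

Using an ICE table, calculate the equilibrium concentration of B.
[B] = 0.435 M

ICE: [A] = 1.0 − x, [B] = x.
Kc = x/(1.0 − x) = 0.77 ⇒ x = 0.77·1.0/(1 + 0.77) = 0.77/1.77 = 0.435.
[B] = x = 0.435 M.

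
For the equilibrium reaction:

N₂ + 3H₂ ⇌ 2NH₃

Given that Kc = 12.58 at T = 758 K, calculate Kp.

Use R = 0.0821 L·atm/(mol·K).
K_p = 0.0032

Δn = (moles gaseous products) − (moles gaseous reactants) = -2
T = 758 K; RT = 0.0821 × 758 = 62.2318
Kp = Kc·(RT)^Δn = 12.58 × (62.2318)^-2 = 12.58 × 0.000258211 = 0.0032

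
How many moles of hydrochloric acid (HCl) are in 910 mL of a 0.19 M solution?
Moles = Molarity × Volume (L)
Moles = 0.19 M × 0.91 L = 0.1729 mol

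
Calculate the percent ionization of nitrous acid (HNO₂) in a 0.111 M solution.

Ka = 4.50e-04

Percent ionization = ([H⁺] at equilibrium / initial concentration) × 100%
Percent ionization = 6.17%

Let x = [H⁺]. Ka = x²/(C - x) ⇒ x² + (4.50e-04)x - (4.50e-04)(0.111) = 0. x = 6.8461e-03. Percent = (6.8461e-03/0.111) × 100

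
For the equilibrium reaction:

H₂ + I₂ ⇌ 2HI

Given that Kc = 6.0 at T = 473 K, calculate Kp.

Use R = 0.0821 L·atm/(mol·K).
K_p = 6.0000

Δn = (moles gaseous products) − (moles gaseous reactants) = 0
T = 473 K; RT = 0.0821 × 473 = 38.8333
Kp = Kc·(RT)^Δn = 6.0 × (38.8333)^0 = 6.0 × 1 = 6.0000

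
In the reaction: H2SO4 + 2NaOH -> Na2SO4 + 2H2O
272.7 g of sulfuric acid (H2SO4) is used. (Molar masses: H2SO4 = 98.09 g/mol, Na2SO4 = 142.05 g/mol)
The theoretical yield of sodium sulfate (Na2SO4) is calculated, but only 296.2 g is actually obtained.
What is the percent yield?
Moles of H2SO4 = 272.7 g ÷ 98.09 g/mol = 2.7801 mol
Mole ratio: 1 mol Na2SO4 / 1 mol H2SO4
Moles of Na2SO4 = 2.7801 × (1/1) = 2.7801 mol
Theoretical yield = 2.7801 mol × 142.05 g/mol = 394.91 g
Actual yield = 296.2 g
Percent yield = (296.2 / 394.91) × 100% = 75.0%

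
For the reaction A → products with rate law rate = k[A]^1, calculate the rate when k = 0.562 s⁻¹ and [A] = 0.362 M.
0.2034 M/s

rate = k·[A]^1 = 0.562·(0.362)^1 = 0.562·0.362 = 0.2034 M/s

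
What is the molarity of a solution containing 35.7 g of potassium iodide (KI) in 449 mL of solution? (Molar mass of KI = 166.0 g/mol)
Moles of KI = 35.7 g ÷ 166.0 g/mol = 0.21506 mol
Volume = 449 mL = 0.449 L
Molarity = 0.21506 mol ÷ 0.449 L = 0.479 M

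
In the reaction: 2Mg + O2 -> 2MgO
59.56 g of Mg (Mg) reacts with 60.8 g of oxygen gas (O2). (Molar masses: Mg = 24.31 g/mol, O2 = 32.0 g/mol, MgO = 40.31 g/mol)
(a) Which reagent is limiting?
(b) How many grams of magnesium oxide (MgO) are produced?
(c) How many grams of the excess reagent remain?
(a) Mg, (b) 98.76 g, (c) 21.6 g

Moles of Mg = 59.56 g ÷ 24.31 g/mol = 2.45002 mol
Moles of O2 = 60.8 g ÷ 32.0 g/mol = 1.9 mol
Moles ÷ coefficient: Mg: 2.45002/2 = 1.225, O2: 1.9/1 = 1.9
(a) Mg has the smaller value, so Mg is the limiting reagent.
(b) Moles of MgO = 2.45002 mol Mg × (2/2) = 2.45002 mol; mass = 2.45002 mol × 40.31 g/mol = 98.76 g
(c) O2 consumed = 2.45002 × (1/2) = 1.22501 mol; remaining = 1.9 − 1.22501 = 0.67499 mol; mass = 0.67499 mol × 32.0 g/mol = 21.6 g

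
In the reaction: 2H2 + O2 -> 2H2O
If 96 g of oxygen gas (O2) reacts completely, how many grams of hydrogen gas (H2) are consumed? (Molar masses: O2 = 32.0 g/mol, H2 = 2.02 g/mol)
Moles of O2 = 96 g ÷ 32.0 g/mol = 3 mol
Mole ratio: 2 mol H2 / 1 mol O2
Moles of H2 = 3 × (2/1) = 6 mol
Mass of H2 = 6 mol × 2.02 g/mol = 12.12 g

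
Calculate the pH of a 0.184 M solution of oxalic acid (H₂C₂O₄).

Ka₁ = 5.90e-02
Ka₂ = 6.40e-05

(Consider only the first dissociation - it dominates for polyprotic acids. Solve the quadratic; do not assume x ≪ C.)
pH = 1.10

x² + Ka₁·x − Ka₁·C = 0 with Ka₁ = 5.90e-02, C = 0.184.
x = (−Ka₁ + √(Ka₁² + 4·Ka₁·C))/2 = 7.8788e-02 M, so pH = 1.10.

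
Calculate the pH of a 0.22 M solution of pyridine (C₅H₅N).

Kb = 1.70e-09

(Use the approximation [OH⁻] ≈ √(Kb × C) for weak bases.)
pH = 9.29

[OH⁻] = √(Kb × C) = √(1.70e-09 × 0.22) = 1.9339e-05. pOH = 4.71, pH = 14 - pOH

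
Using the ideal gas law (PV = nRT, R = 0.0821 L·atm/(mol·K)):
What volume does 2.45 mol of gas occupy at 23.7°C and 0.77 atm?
T = 23.7°C + 273.15 = 296.85 K
V = nRT/P = (2.45 × 0.0821 × 296.85) / 0.77
V = 77.55 L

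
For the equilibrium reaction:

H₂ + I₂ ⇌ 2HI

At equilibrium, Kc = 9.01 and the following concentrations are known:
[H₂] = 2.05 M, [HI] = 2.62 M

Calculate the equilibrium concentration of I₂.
[I₂] = 0.3716 M

Kc = ([HI]^2) / ([H₂] × [I₂]) = 9.01
[I₂]^1 = (product terms)/(Kc · other reactant terms) = 6.8644 / (9.01 · 2.05) = 0.37164
[I₂] = 0.3716 M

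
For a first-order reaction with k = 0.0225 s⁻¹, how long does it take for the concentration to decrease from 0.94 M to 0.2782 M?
54.11 s

From ln[A] = ln[A]₀ - k·t: t = ln([A]₀/[A])/k = ln(0.94/0.2782)/0.0225 = ln(3.3789)/0.0225 = 1.2175/0.0225 = 54.11 s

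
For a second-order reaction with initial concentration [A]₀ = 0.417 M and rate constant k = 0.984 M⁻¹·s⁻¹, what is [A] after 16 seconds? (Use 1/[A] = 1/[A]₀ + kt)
0.0551 M

1/[A] = 1/[A]₀ + k·t = 1/0.417 + (0.984)·(16) = 2.3981 + 15.7440 = 18.1421
[A] = 1/18.1421 = 0.0551 M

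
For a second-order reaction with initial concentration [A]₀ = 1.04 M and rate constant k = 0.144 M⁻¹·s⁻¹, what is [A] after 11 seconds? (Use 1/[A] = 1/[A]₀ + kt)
0.3928 M

1/[A] = 1/[A]₀ + k·t = 1/1.04 + (0.144)·(11) = 0.9615 + 1.5840 = 2.5455
[A] = 1/2.5455 = 0.3928 M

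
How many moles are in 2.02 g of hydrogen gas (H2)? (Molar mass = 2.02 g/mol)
Moles = 2.02 g ÷ 2.02 g/mol = 1 mol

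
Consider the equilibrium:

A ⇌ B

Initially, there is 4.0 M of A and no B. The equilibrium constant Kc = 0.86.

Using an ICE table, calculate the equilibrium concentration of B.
[B] = 1.849 M

ICE: [A] = 4.0 − x, [B] = x.
Kc = x/(4.0 − x) = 0.86 ⇒ x = 0.86·4.0/(1 + 0.86) = 3.44/1.86 = 1.849.
[B] = x = 1.849 M.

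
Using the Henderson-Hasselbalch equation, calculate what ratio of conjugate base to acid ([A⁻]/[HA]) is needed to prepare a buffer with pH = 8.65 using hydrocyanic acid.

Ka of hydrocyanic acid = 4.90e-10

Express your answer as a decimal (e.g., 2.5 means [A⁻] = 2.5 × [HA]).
[A⁻]/[HA] = 0.219

pKa = −log(4.90e-10) = 9.3098. pH = pKa + log([A⁻]/[HA]). 8.65 = 9.3098 + log(ratio). log(ratio) = 8.65 − 9.3098 = -0.6598. ratio = 10^(-0.6598) = 0.219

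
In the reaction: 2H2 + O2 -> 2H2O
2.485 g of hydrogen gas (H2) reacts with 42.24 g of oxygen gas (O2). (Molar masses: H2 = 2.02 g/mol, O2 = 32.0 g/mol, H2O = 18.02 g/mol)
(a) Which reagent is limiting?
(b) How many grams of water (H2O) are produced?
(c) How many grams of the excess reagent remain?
(a) H2, (b) 22.17 g, (c) 22.56 g

Moles of H2 = 2.485 g ÷ 2.02 g/mol = 1.2302 mol
Moles of O2 = 42.24 g ÷ 32.0 g/mol = 1.32 mol
Moles ÷ coefficient: H2: 1.2302/2 = 0.6151, O2: 1.32/1 = 1.32
(a) H2 has the smaller value, so H2 is the limiting reagent.
(b) Moles of H2O = 1.2302 mol H2 × (2/2) = 1.2302 mol; mass = 1.2302 mol × 18.02 g/mol = 22.17 g
(c) O2 consumed = 1.2302 × (1/2) = 0.615099 mol; remaining = 1.32 − 0.615099 = 0.704901 mol; mass = 0.704901 mol × 32.0 g/mol = 22.56 g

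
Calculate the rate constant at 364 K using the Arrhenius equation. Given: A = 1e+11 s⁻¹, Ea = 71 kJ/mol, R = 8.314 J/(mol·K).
6.47e+00 s⁻¹

k = A·exp(-Ea/(R·T)) = 1e+11·exp(-71000/(8.314·364)) = 1e+11·exp(-23.4610) = 1e+11·6.4715e-11 = 6.47e+00 s⁻¹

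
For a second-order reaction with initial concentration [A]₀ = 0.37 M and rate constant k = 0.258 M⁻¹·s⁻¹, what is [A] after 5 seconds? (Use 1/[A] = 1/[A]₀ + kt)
0.2505 M

1/[A] = 1/[A]₀ + k·t = 1/0.37 + (0.258)·(5) = 2.7027 + 1.2900 = 3.9927
[A] = 1/3.9927 = 0.2505 M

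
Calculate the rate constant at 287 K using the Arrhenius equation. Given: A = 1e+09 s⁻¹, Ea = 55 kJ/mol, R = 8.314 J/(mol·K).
9.76e-02 s⁻¹

k = A·exp(-Ea/(R·T)) = 1e+09·exp(-55000/(8.314·287)) = 1e+09·exp(-23.0500) = 1e+09·9.7615e-11 = 9.76e-02 s⁻¹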